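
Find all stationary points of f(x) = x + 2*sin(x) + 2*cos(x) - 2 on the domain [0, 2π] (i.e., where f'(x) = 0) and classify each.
f'(x) = 2*sqrt(2)*cos(x + pi/4) + 1

Solve f'(x) = 0 on [0, 2π]:
  f'(x) = 0 ⇔ -2*sin(x) + 2*cos(x) = -1. Write the left side as R·cos(x + φ) with R = √(2² + 2²) = 2*sqrt(2), cos φ = sqrt(2)/2, sin φ = sqrt(2)/2; then cos(x + φ) = -sqrt(2)/4. Solve for x and keep the solutions lying in [0, 2π].
  ⇒ x = atan((1 + sqrt(7))/(-1 + sqrt(7))) ≈ 1.1468, atan((1 - sqrt(7))/(-sqrt(7) - 1)) + pi ≈ 3.5656

f''(x) = -2*sqrt(2)*sin(x + pi/4)
Second-derivative test at each critical point:
  f''(1.1468) = -2.6458 < 0 → local maximum
  f''(3.5656) = 2.6458 > 0 → local minimum

Critical points: x = atan((1 + sqrt(7))/(-1 + sqrt(7))) ≈ 1.1468 (local maximum); x = atan((1 - sqrt(7))/(-sqrt(7) - 1)) + pi ≈ 3.5656 (local minimum)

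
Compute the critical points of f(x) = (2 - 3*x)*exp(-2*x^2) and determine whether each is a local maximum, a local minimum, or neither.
f'(x) = (4*x*(3*x - 2) - 3)*exp(-2*x^2)

Solve f'(x) = 0:
  f'(x) = (12*x^2 - 8*x - 3)·exp(-2*x^2) and exp(-2*x^2) > 0 for every x, so f'(x) = 0 ⇔ 12*x^2 - 8*x - 3 = 0.
  12*x^2 - 8*x - 3 = 0 has no rational roots; quadratic formula: x = (8 ± √208)/24.
  ⇒ x = 1/3 - sqrt(13)/6 ≈ -0.2676, 1/3 + sqrt(13)/6 ≈ 0.9343

f''(x) = 4*(4*x^2*(2 - 3*x) + 9*x - 2)*exp(-2*x^2)
Second-derivative test at each critical point:
  f''(-0.2676) = -12.4979 < 0 → local maximum
  f''(0.9343) = 2.5171 > 0 → local minimum

Critical points: x = 1/3 - sqrt(13)/6 ≈ -0.2676 (local maximum); x = 1/3 + sqrt(13)/6 ≈ 0.9343 (local minimum)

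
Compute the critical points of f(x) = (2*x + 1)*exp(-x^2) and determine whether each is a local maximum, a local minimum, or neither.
f'(x) = 2*(-x*(2*x + 1) + 1)*exp(-x^2)

Solve f'(x) = 0:
  f'(x) = (-4*x^2 - 2*x + 2)·exp(-x^2) and exp(-x^2) > 0 for every x, so f'(x) = 0 ⇔ -4*x^2 - 2*x + 2 = 0.
  Factor: -4*x^2 - 2*x + 2 = -2*(x + 1)*(2*x - 1) = 0.
  ⇒ x = -1, 1/2

f''(x) = 2*(2*x^2*(2*x + 1) - 6*x - 1)*exp(-x^2)
Second-derivative test at each critical point:
  f''(-1) = 2.2073 > 0 → local minimum
  f''(1/2) = -4.6728 < 0 → local maximum

Critical points: x = -1 (local minimum); x = 1/2 (local maximum)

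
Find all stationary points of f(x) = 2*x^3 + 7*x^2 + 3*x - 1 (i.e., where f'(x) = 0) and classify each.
f'(x) = 6*x^2 + 14*x + 3

Solve f'(x) = 0:
  6*x^2 + 14*x + 3 = 0 has no rational roots; quadratic formula: x = (-14 ± √124)/12.
  ⇒ x = -7/6 - sqrt(31)/6 ≈ -2.0946, -7/6 + sqrt(31)/6 ≈ -0.2387

f''(x) = 12*x + 14
Second-derivative test at each critical point:
  f''(-2.0946) = -11.1355 < 0 → local maximum
  f''(-0.2387) = 11.1355 > 0 → local minimum

Critical points: x = -7/6 - sqrt(31)/6 ≈ -2.0946 (local maximum); x = -7/6 + sqrt(31)/6 ≈ -0.2387 (local minimum)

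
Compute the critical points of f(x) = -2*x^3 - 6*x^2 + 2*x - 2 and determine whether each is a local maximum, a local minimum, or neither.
f'(x) = -6*x^2 - 12*x + 2

Solve f'(x) = 0:
  Factor: -6*x^2 - 12*x + 2 = -2*(3*x^2 + 6*x - 1); 3*x^2 + 6*x - 1 = 0 has no rational roots; quadratic formula: x = (-6 ± √48)/6.
  ⇒ x = -2*sqrt(3)/3 - 1 ≈ -2.1547, -1 + 2*sqrt(3)/3 ≈ 0.1547

f''(x) = -12*x - 12
Second-derivative test at each critical point:
  f''(-2.1547) = 13.8564 > 0 → local minimum
  f''(0.1547) = -13.8564 < 0 → local maximum

Critical points: x = -2*sqrt(3)/3 - 1 ≈ -2.1547 (local minimum); x = -1 + 2*sqrt(3)/3 ≈ 0.1547 (local maximum)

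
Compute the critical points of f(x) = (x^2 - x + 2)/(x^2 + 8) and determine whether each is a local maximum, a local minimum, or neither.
f'(x) = (x^2 + 12*x - 8)/(x^4 + 16*x^2 + 64)

Solve f'(x) = 0:
  f'(x) = (x^2 + 12*x - 8)/(x^2 + 8)^2; the denominator is positive wherever f is defined, so f'(x) = 0 ⇔ x^2 + 12*x - 8 = 0.
  x^2 + 12*x - 8 = 0 has no rational roots; quadratic formula: x = (-12 ± √176)/2.
  ⇒ x = -2*sqrt(11) - 6 ≈ -12.6332, -6 + 2*sqrt(11) ≈ 0.6332

f''(x) = 2*(-x^3 - 18*x^2 + 24*x + 48)/(x^6 + 24*x^4 + 192*x^2 + 512)
Second-derivative test at each critical point:
  f''(-12.6332) = -4.723e-04 < 0 → local maximum
  f''(0.6332) = 0.1880 > 0 → local minimum

Critical points: x = -2*sqrt(11) - 6 ≈ -12.6332 (local maximum); x = -6 + 2*sqrt(11) ≈ 0.6332 (local minimum)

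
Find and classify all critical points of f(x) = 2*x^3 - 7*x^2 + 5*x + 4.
f'(x) = 6*x^2 - 14*x + 5

Solve f'(x) = 0:
  6*x^2 - 14*x + 5 = 0 has no rational roots; quadratic formula: x = (14 ± √76)/12.
  ⇒ x = 7/6 - sqrt(19)/6 ≈ 0.4402, sqrt(19)/6 + 7/6 ≈ 1.8931

f''(x) = 12*x - 14
Second-derivative test at each critical point:
  f''(0.4402) = -8.7178 < 0 → local maximum
  f''(1.8931) = 8.7178 > 0 → local minimum

Critical points: x = 7/6 - sqrt(19)/6 ≈ 0.4402 (local maximum); x = sqrt(19)/6 + 7/6 ≈ 1.8931 (local minimum)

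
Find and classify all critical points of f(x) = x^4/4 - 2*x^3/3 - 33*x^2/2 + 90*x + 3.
f'(x) = x^3 - 2*x^2 - 33*x + 90

Solve f'(x) = 0:
  Factor: x^3 - 2*x^2 - 33*x + 90 = (x - 5)*(x - 3)*(x + 6) = 0.
  ⇒ x = -6, 3, 5

f''(x) = 3*x^2 - 4*x - 33
Second-derivative test at each critical point:
  f''(-6) = 99 > 0 → local minimum
  f''(3) = -18 < 0 → local maximum
  f''(5) = 22 > 0 → local minimum

Critical points: x = -6 (local minimum); x = 3 (local maximum); x = 5 (local minimum)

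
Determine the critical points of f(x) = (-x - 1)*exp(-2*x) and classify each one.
f'(x) = (2*x + 1)*exp(-2*x)

Solve f'(x) = 0:
  f'(x) = (2*x + 1)·exp(-2*x) and exp(-2*x) > 0 for every x, so f'(x) = 0 ⇔ 2*x + 1 = 0.
  2*x + 1 = 0.
  ⇒ x = -1/2

f''(x) = -4*x*exp(-2*x)
Second-derivative test at each critical point:
  f''(-1/2) = 5.4366 > 0 → local minimum

Critical points: x = -1/2 (local minimum)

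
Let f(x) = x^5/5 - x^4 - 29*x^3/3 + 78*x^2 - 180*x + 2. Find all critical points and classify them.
f'(x) = x^4 - 4*x^3 - 29*x^2 + 156*x - 180

Solve f'(x) = 0:
  Factor: x^4 - 4*x^3 - 29*x^2 + 156*x - 180 = (x - 5)*(x - 3)*(x - 2)*(x + 6) = 0.
  ⇒ x = -6, 2, 3, 5

f''(x) = 4*x^3 - 12*x^2 - 58*x + 156
Second-derivative test at each critical point:
  f''(-6) = -792 < 0 → local maximum
  f''(2) = 24 > 0 → local minimum
  f''(3) = -18 < 0 → local maximum
  f''(5) = 66 > 0 → local minimum

Critical points: x = -6 (local maximum); x = 2 (local minimum); x = 3 (local maximum); x = 5 (local minimum)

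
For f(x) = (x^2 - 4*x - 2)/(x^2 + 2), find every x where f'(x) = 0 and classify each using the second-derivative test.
f'(x) = 4*(x^2 + 2*x - 2)/(x^4 + 4*x^2 + 4)

Solve f'(x) = 0:
  f'(x) = 4*(x^2 + 2*x - 2)/(x^2 + 2)^2; the denominator is positive wherever f is defined, so f'(x) = 0 ⇔ 4*x^2 + 8*x - 8 = 0.
  Factor: 4*x^2 + 8*x - 8 = 4*(x^2 + 2*x - 2); x^2 + 2*x - 2 = 0 has no rational roots; quadratic formula: x = (-2 ± √12)/2.
  ⇒ x = -sqrt(3) - 1 ≈ -2.7321, -1 + sqrt(3) ≈ 0.7321

f''(x) = 8*(-x^3 - 3*x^2 + 6*x + 2)/(x^6 + 6*x^4 + 12*x^2 + 8)
Second-derivative test at each critical point:
  f''(-2.7321) = -0.1547 < 0 → local maximum
  f''(0.7321) = 2.1547 > 0 → local minimum

Critical points: x = -sqrt(3) - 1 ≈ -2.7321 (local maximum); x = -1 + sqrt(3) ≈ 0.7321 (local minimum)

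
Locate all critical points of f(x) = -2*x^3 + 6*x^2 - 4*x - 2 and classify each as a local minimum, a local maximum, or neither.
f'(x) = -6*x^2 + 12*x - 4

Solve f'(x) = 0:
  Factor: -6*x^2 + 12*x - 4 = -2*(3*x^2 - 6*x + 2); 3*x^2 - 6*x + 2 = 0 has no rational roots; quadratic formula: x = (6 ± √12)/6.
  ⇒ x = 1 - sqrt(3)/3 ≈ 0.4226, sqrt(3)/3 + 1 ≈ 1.5774

f''(x) = 12 - 12*x
Second-derivative test at each critical point:
  f''(0.4226) = 6.9282 > 0 → local minimum
  f''(1.5774) = -6.9282 < 0 → local maximum

Critical points: x = 1 - sqrt(3)/3 ≈ 0.4226 (local minimum); x = sqrt(3)/3 + 1 ≈ 1.5774 (local maximum)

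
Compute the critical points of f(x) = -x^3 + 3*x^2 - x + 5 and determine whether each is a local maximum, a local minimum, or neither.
f'(x) = -3*x^2 + 6*x - 1

Solve f'(x) = 0:
  3*x^2 - 6*x + 1 = 0 has no rational roots; quadratic formula: x = (6 ± √24)/6.
  ⇒ x = 1 - sqrt(6)/3 ≈ 0.1835, sqrt(6)/3 + 1 ≈ 1.8165

f''(x) = 6 - 6*x
Second-derivative test at each critical point:
  f''(0.1835) = 4.8990 > 0 → local minimum
  f''(1.8165) = -4.8990 < 0 → local maximum

Critical points: x = 1 - sqrt(6)/3 ≈ 0.1835 (local minimum); x = sqrt(6)/3 + 1 ≈ 1.8165 (local maximum)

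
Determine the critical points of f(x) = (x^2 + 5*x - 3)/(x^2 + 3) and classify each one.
f'(x) = (-5*x^2 + 12*x + 15)/(x^4 + 6*x^2 + 9)

Solve f'(x) = 0:
  f'(x) = -(5*x^2 - 12*x - 15)/(x^2 + 3)^2; the denominator is positive wherever f is defined, so f'(x) = 0 ⇔ -5*x^2 + 12*x + 15 = 0.
  5*x^2 - 12*x - 15 = 0 has no rational roots; quadratic formula: x = (12 ± √444)/10.
  ⇒ x = 6/5 - sqrt(111)/5 ≈ -0.9071, 6/5 + sqrt(111)/5 ≈ 3.3071

f''(x) = 2*(5*x^3 - 18*x^2 - 45*x + 18)/(x^6 + 9*x^4 + 27*x^2 + 27)
Second-derivative test at each critical point:
  f''(-0.9071) = 1.4418 > 0 → local minimum
  f''(3.3071) = -0.1085 < 0 → local maximum

Critical points: x = 6/5 - sqrt(111)/5 ≈ -0.9071 (local minimum); x = 6/5 + sqrt(111)/5 ≈ 3.3071 (local maximum)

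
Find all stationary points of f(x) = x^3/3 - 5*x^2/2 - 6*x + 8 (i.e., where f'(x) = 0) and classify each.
f'(x) = x^2 - 5*x - 6

Solve f'(x) = 0:
  Factor: x^2 - 5*x - 6 = (x - 6)*(x + 1) = 0.
  ⇒ x = -1, 6

f''(x) = 2*x - 5
Second-derivative test at each critical point:
  f''(-1) = -7 < 0 → local maximum
  f''(6) = 7 > 0 → local minimum

Critical points: x = -1 (local maximum); x = 6 (local minimum)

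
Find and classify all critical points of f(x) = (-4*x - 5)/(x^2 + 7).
f'(x) = 2*(2*x^2 + 5*x - 14)/(x^4 + 14*x^2 + 49)

Solve f'(x) = 0:
  f'(x) = 2*(2*x^2 + 5*x - 14)/(x^2 + 7)^2; the denominator is positive wherever f is defined, so f'(x) = 0 ⇔ 4*x^2 + 10*x - 28 = 0.
  Factor: 4*x^2 + 10*x - 28 = 2*(2*x^2 + 5*x - 14); 2*x^2 + 5*x - 14 = 0 has no rational roots; quadratic formula: x = (-5 ± √137)/4.
  ⇒ x = -sqrt(137)/4 - 5/4 ≈ -4.1762, -5/4 + sqrt(137)/4 ≈ 1.6762

f''(x) = 2*(-4*x^2*(4*x + 5) + (12*x + 5)*(x^2 + 7))/(x^2 + 7)^3
Second-derivative test at each critical point:
  f''(-4.1762) = -0.0392 < 0 → local maximum
  f''(1.6762) = 0.2433 > 0 → local minimum

Critical points: x = -sqrt(137)/4 - 5/4 ≈ -4.1762 (local maximum); x = -5/4 + sqrt(137)/4 ≈ 1.6762 (local minimum)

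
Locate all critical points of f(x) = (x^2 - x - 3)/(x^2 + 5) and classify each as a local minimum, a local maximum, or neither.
f'(x) = (x^2 + 16*x - 5)/(x^4 + 10*x^2 + 25)

Solve f'(x) = 0:
  f'(x) = (x^2 + 16*x - 5)/(x^2 + 5)^2; the denominator is positive wherever f is defined, so f'(x) = 0 ⇔ x^2 + 16*x - 5 = 0.
  x^2 + 16*x - 5 = 0 has no rational roots; quadratic formula: x = (-16 ± √276)/2.
  ⇒ x = -sqrt(69) - 8 ≈ -16.3066, -8 + sqrt(69) ≈ 0.3066

f''(x) = 2*(-x^3 - 24*x^2 + 15*x + 40)/(x^6 + 15*x^4 + 75*x^2 + 125)
Second-derivative test at each critical point:
  f''(-16.3066) = -2.264e-04 < 0 → local maximum
  f''(0.3066) = 0.6402 > 0 → local minimum

Critical points: x = -sqrt(69) - 8 ≈ -16.3066 (local maximum); x = -8 + sqrt(69) ≈ 0.3066 (local minimum)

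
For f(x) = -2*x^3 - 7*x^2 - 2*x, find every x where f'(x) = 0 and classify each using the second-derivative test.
f'(x) = -6*x^2 - 14*x - 2

Solve f'(x) = 0:
  Factor: -6*x^2 - 14*x - 2 = -2*(3*x^2 + 7*x + 1); 3*x^2 + 7*x + 1 = 0 has no rational roots; quadratic formula: x = (-7 ± √37)/6.
  ⇒ x = -7/6 - sqrt(37)/6 ≈ -2.1805, -7/6 + sqrt(37)/6 ≈ -0.1529

f''(x) = -12*x - 14
Second-derivative test at each critical point:
  f''(-2.1805) = 12.1655 > 0 → local minimum
  f''(-0.1529) = -12.1655 < 0 → local maximum

Critical points: x = -7/6 - sqrt(37)/6 ≈ -2.1805 (local minimum); x = -7/6 + sqrt(37)/6 ≈ -0.1529 (local maximum)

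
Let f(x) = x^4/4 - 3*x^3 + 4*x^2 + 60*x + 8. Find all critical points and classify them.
f'(x) = x^3 - 9*x^2 + 8*x + 60

Solve f'(x) = 0:
  Factor: x^3 - 9*x^2 + 8*x + 60 = (x - 6)*(x - 5)*(x + 2) = 0.
  ⇒ x = -2, 5, 6

f''(x) = 3*x^2 - 18*x + 8
Second-derivative test at each critical point:
  f''(-2) = 56 > 0 → local minimum
  f''(5) = -7 < 0 → local maximum
  f''(6) = 8 > 0 → local minimum

Critical points: x = -2 (local minimum); x = 5 (local maximum); x = 6 (local minimum)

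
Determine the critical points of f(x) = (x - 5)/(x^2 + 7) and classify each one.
f'(x) = (x^2 - 2*x*(x - 5) + 7)/(x^2 + 7)^2

Solve f'(x) = 0:
  f'(x) = -(x^2 - 10*x - 7)/(x^2 + 7)^2; the denominator is positive wherever f is defined, so f'(x) = 0 ⇔ -x^2 + 10*x + 7 = 0.
  x^2 - 10*x - 7 = 0 has no rational roots; quadratic formula: x = (10 ± √128)/2.
  ⇒ x = 5 - 4*sqrt(2) ≈ -0.6569, 5 + 4*sqrt(2) ≈ 10.6569

f''(x) = 2*(4*x^2*(x - 5) + (5 - 3*x)*(x^2 + 7))/(x^2 + 7)^3
Second-derivative test at each critical point:
  f''(-0.6569) = 0.2049 > 0 → local minimum
  f''(10.6569) = -0.0008 < 0 → local maximum

Critical points: x = 5 - 4*sqrt(2) ≈ -0.6569 (local minimum); x = 5 + 4*sqrt(2) ≈ 10.6569 (local maximum)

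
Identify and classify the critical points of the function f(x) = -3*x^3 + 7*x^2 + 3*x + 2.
f'(x) = -9*x^2 + 14*x + 3

Solve f'(x) = 0:
  9*x^2 - 14*x - 3 = 0 has no rational roots; quadratic formula: x = (14 ± √304)/18.
  ⇒ x = 7/9 - 2*sqrt(19)/9 ≈ -0.1909, 7/9 + 2*sqrt(19)/9 ≈ 1.7464

f''(x) = 14 - 18*x
Second-derivative test at each critical point:
  f''(-0.1909) = 17.4356 > 0 → local minimum
  f''(1.7464) = -17.4356 < 0 → local maximum

Critical points: x = 7/9 - 2*sqrt(19)/9 ≈ -0.1909 (local minimum); x = 7/9 + 2*sqrt(19)/9 ≈ 1.7464 (local maximum)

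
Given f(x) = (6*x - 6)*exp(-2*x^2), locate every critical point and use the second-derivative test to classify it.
f'(x) = 6*(-4*x*(x - 1) + 1)*exp(-2*x^2)

Solve f'(x) = 0:
  f'(x) = (-24*x^2 + 24*x + 6)·exp(-2*x^2) and exp(-2*x^2) > 0 for every x, so f'(x) = 0 ⇔ -24*x^2 + 24*x + 6 = 0.
  Factor: -24*x^2 + 24*x + 6 = -6*(4*x^2 - 4*x - 1); 4*x^2 - 4*x - 1 = 0 has no rational roots; quadratic formula: x = (4 ± √32)/8.
  ⇒ x = 1/2 - sqrt(2)/2 ≈ -0.2071, 1/2 + sqrt(2)/2 ≈ 1.2071

f''(x) = 24*(4*x^2*(x - 1) - 3*x + 1)*exp(-2*x^2)
Second-derivative test at each critical point:
  f''(-0.2071) = 31.1508 > 0 → local minimum
  f''(1.2071) = -1.8412 < 0 → local maximum

Critical points: x = 1/2 - sqrt(2)/2 ≈ -0.2071 (local minimum); x = 1/2 + sqrt(2)/2 ≈ 1.2071 (local maximum)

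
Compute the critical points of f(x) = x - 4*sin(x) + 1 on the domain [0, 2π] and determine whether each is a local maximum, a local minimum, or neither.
f'(x) = 1 - 4*cos(x)

Solve f'(x) = 0 on [0, 2π]:
  f'(x) = 0 ⇔ cos(x) = 1/4, i.e. x = ±arccos(1/4) + 2nπ; keep the solutions lying in [0, 2π].
  ⇒ x = acos(1/4) ≈ 1.3181, -acos(1/4) + 2*pi ≈ 4.9651

f''(x) = 4*sin(x)
Second-derivative test at each critical point:
  f''(1.3181) = 3.8730 > 0 → local minimum
  f''(4.9651) = -3.8730 < 0 → local maximum

Critical points: x = acos(1/4) ≈ 1.3181 (local minimum); x = -acos(1/4) + 2*pi ≈ 4.9651 (local maximum)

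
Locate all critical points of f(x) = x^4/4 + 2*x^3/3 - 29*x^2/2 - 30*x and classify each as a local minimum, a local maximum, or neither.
f'(x) = x^3 + 2*x^2 - 29*x - 30

Solve f'(x) = 0:
  Factor: x^3 + 2*x^2 - 29*x - 30 = (x - 5)*(x + 1)*(x + 6) = 0.
  ⇒ x = -6, -1, 5

f''(x) = 3*x^2 + 4*x - 29
Second-derivative test at each critical point:
  f''(-6) = 55 > 0 → local minimum
  f''(-1) = -30 < 0 → local maximum
  f''(5) = 66 > 0 → local minimum

Critical points: x = -6 (local minimum); x = -1 (local maximum); x = 5 (local minimum)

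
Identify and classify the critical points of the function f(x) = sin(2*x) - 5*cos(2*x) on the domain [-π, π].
f'(x) = 10*sin(2*x) + 2*cos(2*x)

Solve f'(x) = 0 on [-π, π]:
  f'(x) = 0 ⇔ cos(2*x) = -5*sin(2*x) ⇔ tan(2*x) = -1/5, i.e. 2*x = arctan(-1/5) + nπ; keep the solutions lying in [-π, π].
  ⇒ x = -pi/2 - atan(1/5)/2 ≈ -1.6695, -atan(1/5)/2 ≈ -0.0987, -atan(1/5)/2 + pi/2 ≈ 1.4721, pi - atan(1/5)/2 ≈ 3.0429

f''(x) = -4*sin(2*x) + 20*cos(2*x)
Second-derivative test at each critical point:
  f''(-1.6695) = -20.3961 < 0 → local maximum
  f''(-0.0987) = 20.3961 > 0 → local minimum
  f''(1.4721) = -20.3961 < 0 → local maximum
  f''(3.0429) = 20.3961 > 0 → local minimum

Critical points: x = -pi/2 - atan(1/5)/2 ≈ -1.6695 (local maximum); x = -atan(1/5)/2 ≈ -0.0987 (local minimum); x = -atan(1/5)/2 + pi/2 ≈ 1.4721 (local maximum); x = pi - atan(1/5)/2 ≈ 3.0429 (local minimum)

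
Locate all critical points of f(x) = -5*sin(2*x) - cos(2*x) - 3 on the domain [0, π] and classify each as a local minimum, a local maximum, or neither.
f'(x) = 2*sin(2*x) - 10*cos(2*x)

Solve f'(x) = 0 on [0, π]:
  f'(x) = 0 ⇔ -5*cos(2*x) = -sin(2*x) ⇔ tan(2*x) = 5, i.e. 2*x = arctan(5) + nπ; keep the solutions lying in [0, π].
  ⇒ x = atan(5)/2 ≈ 0.6867, atan(5)/2 + pi/2 ≈ 2.2575

f''(x) = 20*sin(2*x) + 4*cos(2*x)
Second-derivative test at each critical point:
  f''(0.6867) = 20.3961 > 0 → local minimum
  f''(2.2575) = -20.3961 < 0 → local maximum

Critical points: x = atan(5)/2 ≈ 0.6867 (local minimum); x = atan(5)/2 + pi/2 ≈ 2.2575 (local maximum)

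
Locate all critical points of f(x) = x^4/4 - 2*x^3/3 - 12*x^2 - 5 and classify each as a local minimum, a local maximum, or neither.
f'(x) = x*(x^2 - 2*x - 24)

Solve f'(x) = 0:
  Factor: x^3 - 2*x^2 - 24*x = x*(x - 6)*(x + 4) = 0.
  ⇒ x = -4, 0, 6

f''(x) = 3*x^2 - 4*x - 24
Second-derivative test at each critical point:
  f''(-4) = 40 > 0 → local minimum
  f''(0) = -24 < 0 → local maximum
  f''(6) = 60 > 0 → local minimum

Critical points: x = -4 (local minimum); x = 0 (local maximum); x = 6 (local minimum)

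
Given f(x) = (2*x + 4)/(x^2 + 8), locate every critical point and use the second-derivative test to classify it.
f'(x) = 2*(x^2 - 2*x*(x + 2) + 8)/(x^2 + 8)^2

Solve f'(x) = 0:
  f'(x) = -2*(x^2 + 4*x - 8)/(x^2 + 8)^2; the denominator is positive wherever f is defined, so f'(x) = 0 ⇔ -2*x^2 - 8*x + 16 = 0.
  Factor: -2*x^2 - 8*x + 16 = -2*(x^2 + 4*x - 8); x^2 + 4*x - 8 = 0 has no rational roots; quadratic formula: x = (-4 ± √48)/2.
  ⇒ x = -2*sqrt(3) - 2 ≈ -5.4641, -2 + 2*sqrt(3) ≈ 1.4641

f''(x) = 4*(4*x^2*(x + 2) - (3*x + 2)*(x^2 + 8))/(x^2 + 8)^3
Second-derivative test at each critical point:
  f''(-5.4641) = 0.0097 > 0 → local minimum
  f''(1.4641) = -0.1347 < 0 → local maximum

Critical points: x = -2*sqrt(3) - 2 ≈ -5.4641 (local minimum); x = -2 + 2*sqrt(3) ≈ 1.4641 (local maximum)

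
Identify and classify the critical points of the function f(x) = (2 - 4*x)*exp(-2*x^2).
f'(x) = 4*(2*x*(2*x - 1) - 1)*exp(-2*x^2)

Solve f'(x) = 0:
  f'(x) = (16*x^2 - 8*x - 4)·exp(-2*x^2) and exp(-2*x^2) > 0 for every x, so f'(x) = 0 ⇔ 16*x^2 - 8*x - 4 = 0.
  Factor: 16*x^2 - 8*x - 4 = 4*(4*x^2 - 2*x - 1); 4*x^2 - 2*x - 1 = 0 has no rational roots; quadratic formula: x = (2 ± √20)/8.
  ⇒ x = 1/4 - sqrt(5)/4 ≈ -0.3090, 1/4 + sqrt(5)/4 ≈ 0.8090

f''(x) = 8*(4*x^2*(1 - 2*x) + 6*x - 1)*exp(-2*x^2)
Second-derivative test at each critical point:
  f''(-0.3090) = -14.7786 < 0 → local maximum
  f''(0.8090) = 4.8314 > 0 → local minimum

Critical points: x = 1/4 - sqrt(5)/4 ≈ -0.3090 (local maximum); x = 1/4 + sqrt(5)/4 ≈ 0.8090 (local minimum)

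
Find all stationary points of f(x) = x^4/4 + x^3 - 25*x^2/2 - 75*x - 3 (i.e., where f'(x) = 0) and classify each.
f'(x) = x^3 + 3*x^2 - 25*x - 75

Solve f'(x) = 0:
  Factor: x^3 + 3*x^2 - 25*x - 75 = (x - 5)*(x + 3)*(x + 5) = 0.
  ⇒ x = -5, -3, 5

f''(x) = 3*x^2 + 6*x - 25
Second-derivative test at each critical point:
  f''(-5) = 20 > 0 → local minimum
  f''(-3) = -16 < 0 → local maximum
  f''(5) = 80 > 0 → local minimum

Critical points: x = -5 (local minimum); x = -3 (local maximum); x = 5 (local minimum)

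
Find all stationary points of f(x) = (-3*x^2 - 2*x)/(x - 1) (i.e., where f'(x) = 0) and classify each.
f'(x) = (-3*x^2 + 6*x + 2)/(x^2 - 2*x + 1)

Solve f'(x) = 0:
  f'(x) = -(3*x^2 - 6*x - 2)/(x - 1)^2; the denominator is positive wherever f is defined, so f'(x) = 0 ⇔ -3*x^2 + 6*x + 2 = 0.
  3*x^2 - 6*x - 2 = 0 has no rational roots; quadratic formula: x = (6 ± √60)/6.
  ⇒ x = 1 - sqrt(15)/3 ≈ -0.2910, 1 + sqrt(15)/3 ≈ 2.2910

f''(x) = -10/(x^3 - 3*x^2 + 3*x - 1)
Second-derivative test at each critical point:
  f''(-0.2910) = 4.6476 > 0 → local minimum
  f''(2.2910) = -4.6476 < 0 → local maximum

Critical points: x = 1 - sqrt(15)/3 ≈ -0.2910 (local minimum); x = 1 + sqrt(15)/3 ≈ 2.2910 (local maximum)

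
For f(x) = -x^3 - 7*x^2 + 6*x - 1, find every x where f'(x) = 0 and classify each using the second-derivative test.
f'(x) = -3*x^2 - 14*x + 6

Solve f'(x) = 0:
  3*x^2 + 14*x - 6 = 0 has no rational roots; quadratic formula: x = (-14 ± √268)/6.
  ⇒ x = -sqrt(67)/3 - 7/3 ≈ -5.0618, -7/3 + sqrt(67)/3 ≈ 0.3951

f''(x) = -6*x - 14
Second-derivative test at each critical point:
  f''(-5.0618) = 16.3707 > 0 → local minimum
  f''(0.3951) = -16.3707 < 0 → local maximum

Critical points: x = -sqrt(67)/3 - 7/3 ≈ -5.0618 (local minimum); x = -7/3 + sqrt(67)/3 ≈ 0.3951 (local maximum)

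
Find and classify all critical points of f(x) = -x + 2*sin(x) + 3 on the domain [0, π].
f'(x) = 2*cos(x) - 1

Solve f'(x) = 0 on [0, π]:
  f'(x) = 0 ⇔ cos(x) = 1/2, i.e. x = ±arccos(1/2) + 2nπ; keep the solutions lying in [0, π].
  ⇒ x = pi/3 ≈ 1.0472

f''(x) = -2*sin(x)
Second-derivative test at each critical point:
  f''(1.0472) = -1.7321 < 0 → local maximum

Critical points: x = pi/3 ≈ 1.0472 (local maximum)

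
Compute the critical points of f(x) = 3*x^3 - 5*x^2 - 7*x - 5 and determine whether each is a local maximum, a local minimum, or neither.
f'(x) = 9*x^2 - 10*x - 7

Solve f'(x) = 0:
  9*x^2 - 10*x - 7 = 0 has no rational roots; quadratic formula: x = (10 ± √352)/18.
  ⇒ x = 5/9 - 2*sqrt(22)/9 ≈ -0.4868, 5/9 + 2*sqrt(22)/9 ≈ 1.5979

f''(x) = 18*x - 10
Second-derivative test at each critical point:
  f''(-0.4868) = -18.7617 < 0 → local maximum
  f''(1.5979) = 18.7617 > 0 → local minimum

Critical points: x = 5/9 - 2*sqrt(22)/9 ≈ -0.4868 (local maximum); x = 5/9 + 2*sqrt(22)/9 ≈ 1.5979 (local minimum)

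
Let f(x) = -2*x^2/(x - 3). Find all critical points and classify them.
f'(x) = 2*x*(6 - x)/(x - 3)^2

Solve f'(x) = 0:
  f'(x) = -2*x*(x - 6)/(x - 3)^2; the denominator is positive wherever f is defined, so f'(x) = 0 ⇔ -2*x^2 + 12*x = 0.
  Factor: -2*x^2 + 12*x = -2*x*(x - 6) = 0.
  ⇒ x = 0, 6

f''(x) = -36/(x^3 - 9*x^2 + 27*x - 27)
Second-derivative test at each critical point:
  f''(0) = 4/3 > 0 → local minimum
  f''(6) = -4/3 < 0 → local maximum

Critical points: x = 0 (local minimum); x = 6 (local maximum)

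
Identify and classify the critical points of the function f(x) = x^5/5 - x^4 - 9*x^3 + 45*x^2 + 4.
f'(x) = x*(x^3 - 4*x^2 - 27*x + 90)

Solve f'(x) = 0:
  Factor: x^4 - 4*x^3 - 27*x^2 + 90*x = x*(x - 6)*(x - 3)*(x + 5) = 0.
  ⇒ x = -5, 0, 3, 6

f''(x) = 4*x^3 - 12*x^2 - 54*x + 90
Second-derivative test at each critical point:
  f''(-5) = -440 < 0 → local maximum
  f''(0) = 90 > 0 → local minimum
  f''(3) = -72 < 0 → local maximum
  f''(6) = 198 > 0 → local minimum

Critical points: x = -5 (local maximum); x = 0 (local minimum); x = 3 (local maximum); x = 6 (local minimum)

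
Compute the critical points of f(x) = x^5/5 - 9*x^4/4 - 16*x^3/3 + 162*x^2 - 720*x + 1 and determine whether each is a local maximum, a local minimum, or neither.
f'(x) = x^4 - 9*x^3 - 16*x^2 + 324*x - 720

Solve f'(x) = 0:
  Factor: x^4 - 9*x^3 - 16*x^2 + 324*x - 720 = (x - 6)*(x - 5)*(x - 4)*(x + 6) = 0.
  ⇒ x = -6, 4, 5, 6

f''(x) = 4*x^3 - 27*x^2 - 32*x + 324
Second-derivative test at each critical point:
  f''(-6) = -1320 < 0 → local maximum
  f''(4) = 20 > 0 → local minimum
  f''(5) = -11 < 0 → local maximum
  f''(6) = 24 > 0 → local minimum

Critical points: x = -6 (local maximum); x = 4 (local minimum); x = 5 (local maximum); x = 6 (local minimum)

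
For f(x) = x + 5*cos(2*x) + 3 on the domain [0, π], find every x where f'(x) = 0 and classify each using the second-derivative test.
f'(x) = 1 - 10*sin(2*x)

Solve f'(x) = 0 on [0, π]:
  f'(x) = 0 ⇔ sin(2*x) = 1/10, i.e. 2*x = arcsin(1/10) + 2nπ or 2*x = π − arcsin(1/10) + 2nπ; keep the solutions lying in [0, π].
  ⇒ x = asin(1/10)/2 ≈ 0.0501, -asin(1/10)/2 + pi/2 ≈ 1.5207

f''(x) = -20*cos(2*x)
Second-derivative test at each critical point:
  f''(0.0501) = -19.8997 < 0 → local maximum
  f''(1.5207) = 19.8997 > 0 → local minimum

Critical points: x = asin(1/10)/2 ≈ 0.0501 (local maximum); x = -asin(1/10)/2 + pi/2 ≈ 1.5207 (local minimum)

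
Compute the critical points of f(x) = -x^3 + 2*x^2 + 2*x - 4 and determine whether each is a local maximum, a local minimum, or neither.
f'(x) = -3*x^2 + 4*x + 2

Solve f'(x) = 0:
  3*x^2 - 4*x - 2 = 0 has no rational roots; quadratic formula: x = (4 ± √40)/6.
  ⇒ x = 2/3 - sqrt(10)/3 ≈ -0.3874, 2/3 + sqrt(10)/3 ≈ 1.7208

f''(x) = 4 - 6*x
Second-derivative test at each critical point:
  f''(-0.3874) = 6.3246 > 0 → local minimum
  f''(1.7208) = -6.3246 < 0 → local maximum

Critical points: x = 2/3 - sqrt(10)/3 ≈ -0.3874 (local minimum); x = 2/3 + sqrt(10)/3 ≈ 1.7208 (local maximum)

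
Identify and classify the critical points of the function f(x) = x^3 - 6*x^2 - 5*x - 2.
f'(x) = 3*x^2 - 12*x - 5

Solve f'(x) = 0:
  3*x^2 - 12*x - 5 = 0 has no rational roots; quadratic formula: x = (12 ± √204)/6.
  ⇒ x = 2 - sqrt(51)/3 ≈ -0.3805, 2 + sqrt(51)/3 ≈ 4.3805

f''(x) = 6*x - 12
Second-derivative test at each critical point:
  f''(-0.3805) = -14.2829 < 0 → local maximum
  f''(4.3805) = 14.2829 > 0 → local minimum

Critical points: x = 2 - sqrt(51)/3 ≈ -0.3805 (local maximum); x = 2 + sqrt(51)/3 ≈ 4.3805 (local minimum)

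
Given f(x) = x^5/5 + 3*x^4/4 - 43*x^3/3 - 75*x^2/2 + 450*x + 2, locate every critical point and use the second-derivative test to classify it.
f'(x) = x^4 + 3*x^3 - 43*x^2 - 75*x + 450

Solve f'(x) = 0:
  Factor: x^4 + 3*x^3 - 43*x^2 - 75*x + 450 = (x - 5)*(x - 3)*(x + 5)*(x + 6) = 0.
  ⇒ x = -6, -5, 3, 5

f''(x) = 4*x^3 + 9*x^2 - 86*x - 75
Second-derivative test at each critical point:
  f''(-6) = -99 < 0 → local maximum
  f''(-5) = 80 > 0 → local minimum
  f''(3) = -144 < 0 → local maximum
  f''(5) = 220 > 0 → local minimum

Critical points: x = -6 (local maximum); x = -5 (local minimum); x = 3 (local maximum); x = 5 (local minimum)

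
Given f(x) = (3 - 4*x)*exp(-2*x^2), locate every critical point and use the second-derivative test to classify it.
f'(x) = 4*(x*(4*x - 3) - 1)*exp(-2*x^2)

Solve f'(x) = 0:
  f'(x) = (16*x^2 - 12*x - 4)·exp(-2*x^2) and exp(-2*x^2) > 0 for every x, so f'(x) = 0 ⇔ 16*x^2 - 12*x - 4 = 0.
  Factor: 16*x^2 - 12*x - 4 = 4*(x - 1)*(4*x + 1) = 0.
  ⇒ x = -1/4, 1

f''(x) = 4*(4*x^2*(3 - 4*x) + 12*x - 3)*exp(-2*x^2)
Second-derivative test at each critical point:
  f''(-1/4) = -17.6499 < 0 → local maximum
  f''(1) = 2.7067 > 0 → local minimum

Critical points: x = -1/4 (local maximum); x = 1 (local minimum)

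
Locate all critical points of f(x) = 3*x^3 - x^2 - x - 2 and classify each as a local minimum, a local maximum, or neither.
f'(x) = 9*x^2 - 2*x - 1

Solve f'(x) = 0:
  9*x^2 - 2*x - 1 = 0 has no rational roots; quadratic formula: x = (2 ± √40)/18.
  ⇒ x = 1/9 - sqrt(10)/9 ≈ -0.2403, 1/9 + sqrt(10)/9 ≈ 0.4625

f''(x) = 18*x - 2
Second-derivative test at each critical point:
  f''(-0.2403) = -6.3246 < 0 → local maximum
  f''(0.4625) = 6.3246 > 0 → local minimum

Critical points: x = 1/9 - sqrt(10)/9 ≈ -0.2403 (local maximum); x = 1/9 + sqrt(10)/9 ≈ 0.4625 (local minimum)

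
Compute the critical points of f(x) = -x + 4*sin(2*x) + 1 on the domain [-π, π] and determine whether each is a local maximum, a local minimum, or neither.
f'(x) = 8*cos(2*x) - 1

Solve f'(x) = 0 on [-π, π]:
  f'(x) = 0 ⇔ cos(2*x) = 1/8, i.e. 2*x = ±arccos(1/8) + 2nπ; keep the solutions lying in [-π, π].
  ⇒ x = -pi + acos(1/8)/2 ≈ -2.4189, -acos(1/8)/2 ≈ -0.7227, acos(1/8)/2 ≈ 0.7227, pi - acos(1/8)/2 ≈ 2.4189

f''(x) = -16*sin(2*x)
Second-derivative test at each critical point:
  f''(-2.4189) = -15.8745 < 0 → local maximum
  f''(-0.7227) = 15.8745 > 0 → local minimum
  f''(0.7227) = -15.8745 < 0 → local maximum
  f''(2.4189) = 15.8745 > 0 → local minimum

Critical points: x = -pi + acos(1/8)/2 ≈ -2.4189 (local maximum); x = -acos(1/8)/2 ≈ -0.7227 (local minimum); x = acos(1/8)/2 ≈ 0.7227 (local maximum); x = pi - acos(1/8)/2 ≈ 2.4189 (local minimum)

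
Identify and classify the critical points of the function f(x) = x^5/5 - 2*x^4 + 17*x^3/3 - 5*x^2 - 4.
f'(x) = x*(x^3 - 8*x^2 + 17*x - 10)

Solve f'(x) = 0:
  Factor: x^4 - 8*x^3 + 17*x^2 - 10*x = x*(x - 5)*(x - 2)*(x - 1) = 0.
  ⇒ x = 0, 1, 2, 5

f''(x) = 4*x^3 - 24*x^2 + 34*x - 10
Second-derivative test at each critical point:
  f''(0) = -10 < 0 → local maximum
  f''(1) = 4 > 0 → local minimum
  f''(2) = -6 < 0 → local maximum
  f''(5) = 60 > 0 → local minimum

Critical points: x = 0 (local maximum); x = 1 (local minimum); x = 2 (local maximum); x = 5 (local minimum)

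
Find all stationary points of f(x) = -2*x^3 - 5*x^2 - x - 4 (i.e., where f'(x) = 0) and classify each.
f'(x) = -6*x^2 - 10*x - 1

Solve f'(x) = 0:
  6*x^2 + 10*x + 1 = 0 has no rational roots; quadratic formula: x = (-10 ± √76)/12.
  ⇒ x = -5/6 - sqrt(19)/6 ≈ -1.5598, -5/6 + sqrt(19)/6 ≈ -0.1069

f''(x) = -12*x - 10
Second-derivative test at each critical point:
  f''(-1.5598) = 8.7178 > 0 → local minimum
  f''(-0.1069) = -8.7178 < 0 → local maximum

Critical points: x = -5/6 - sqrt(19)/6 ≈ -1.5598 (local minimum); x = -5/6 + sqrt(19)/6 ≈ -0.1069 (local maximum)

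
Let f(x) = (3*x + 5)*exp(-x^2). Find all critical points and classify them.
f'(x) = (-2*x*(3*x + 5) + 3)*exp(-x^2)

Solve f'(x) = 0:
  f'(x) = (-6*x^2 - 10*x + 3)·exp(-x^2) and exp(-x^2) > 0 for every x, so f'(x) = 0 ⇔ -6*x^2 - 10*x + 3 = 0.
  6*x^2 + 10*x - 3 = 0 has no rational roots; quadratic formula: x = (-10 ± √172)/12.
  ⇒ x = -sqrt(43)/6 - 5/6 ≈ -1.9262, -5/6 + sqrt(43)/6 ≈ 0.2596

f''(x) = 2*(2*x^2*(3*x + 5) - 9*x - 5)*exp(-x^2)
Second-derivative test at each critical point:
  f''(-1.9262) = 0.3209 > 0 → local minimum
  f''(0.2596) = -12.2603 < 0 → local maximum

Critical points: x = -sqrt(43)/6 - 5/6 ≈ -1.9262 (local minimum); x = -5/6 + sqrt(43)/6 ≈ 0.2596 (local maximum)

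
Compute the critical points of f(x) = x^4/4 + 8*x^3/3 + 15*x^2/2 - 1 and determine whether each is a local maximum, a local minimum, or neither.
f'(x) = x*(x^2 + 8*x + 15)

Solve f'(x) = 0:
  Factor: x^3 + 8*x^2 + 15*x = x*(x + 3)*(x + 5) = 0.
  ⇒ x = -5, -3, 0

f''(x) = 3*x^2 + 16*x + 15
Second-derivative test at each critical point:
  f''(-5) = 10 > 0 → local minimum
  f''(-3) = -6 < 0 → local maximum
  f''(0) = 15 > 0 → local minimum

Critical points: x = -5 (local minimum); x = -3 (local maximum); x = 0 (local minimum)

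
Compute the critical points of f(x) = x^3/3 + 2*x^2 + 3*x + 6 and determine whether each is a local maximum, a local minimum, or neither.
f'(x) = x^2 + 4*x + 3

Solve f'(x) = 0:
  Factor: x^2 + 4*x + 3 = (x + 1)*(x + 3) = 0.
  ⇒ x = -3, -1

f''(x) = 2*x + 4
Second-derivative test at each critical point:
  f''(-3) = -2 < 0 → local maximum
  f''(-1) = 2 > 0 → local minimum

Critical points: x = -3 (local maximum); x = -1 (local minimum)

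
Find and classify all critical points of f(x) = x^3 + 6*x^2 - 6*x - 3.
f'(x) = 3*x^2 + 12*x - 6

Solve f'(x) = 0:
  Factor: 3*x^2 + 12*x - 6 = 3*(x^2 + 4*x - 2); x^2 + 4*x - 2 = 0 has no rational roots; quadratic formula: x = (-4 ± √24)/2.
  ⇒ x = -sqrt(6) - 2 ≈ -4.4495, -2 + sqrt(6) ≈ 0.4495

f''(x) = 6*x + 12
Second-derivative test at each critical point:
  f''(-4.4495) = -14.6969 < 0 → local maximum
  f''(0.4495) = 14.6969 > 0 → local minimum

Critical points: x = -sqrt(6) - 2 ≈ -4.4495 (local maximum); x = -2 + sqrt(6) ≈ 0.4495 (local minimum)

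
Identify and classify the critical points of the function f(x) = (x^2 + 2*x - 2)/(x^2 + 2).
f'(x) = 2*(-x^2 + 4*x + 2)/(x^4 + 4*x^2 + 4)

Solve f'(x) = 0:
  f'(x) = -2*(x^2 - 4*x - 2)/(x^2 + 2)^2; the denominator is positive wherever f is defined, so f'(x) = 0 ⇔ -2*x^2 + 8*x + 4 = 0.
  Factor: -2*x^2 + 8*x + 4 = -2*(x^2 - 4*x - 2); x^2 - 4*x - 2 = 0 has no rational roots; quadratic formula: x = (4 ± √24)/2.
  ⇒ x = 2 - sqrt(6) ≈ -0.4495, 2 + sqrt(6) ≈ 4.4495

f''(x) = 4*(x^3 - 6*x^2 - 6*x + 4)/(x^6 + 6*x^4 + 12*x^2 + 8)
Second-derivative test at each critical point:
  f''(-0.4495) = 2.0206 > 0 → local minimum
  f''(4.4495) = -0.0206 < 0 → local maximum

Critical points: x = 2 - sqrt(6) ≈ -0.4495 (local minimum); x = 2 + sqrt(6) ≈ 4.4495 (local maximum)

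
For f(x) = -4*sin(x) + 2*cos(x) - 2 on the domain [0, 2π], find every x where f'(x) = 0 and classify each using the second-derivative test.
f'(x) = -2*sin(x) - 4*cos(x)

Solve f'(x) = 0 on [0, 2π]:
  f'(x) = 0 ⇔ -4*cos(x) = 2*sin(x) ⇔ tan(x) = -2, i.e. x = arctan(-2) + nπ; keep the solutions lying in [0, 2π].
  ⇒ x = pi - atan(2) ≈ 2.0344, -atan(2) + 2*pi ≈ 5.1760

f''(x) = 4*sin(x) - 2*cos(x)
Second-derivative test at each critical point:
  f''(2.0344) = 4.4721 > 0 → local minimum
  f''(5.1760) = -4.4721 < 0 → local maximum

Critical points: x = pi - atan(2) ≈ 2.0344 (local minimum); x = -atan(2) + 2*pi ≈ 5.1760 (local maximum)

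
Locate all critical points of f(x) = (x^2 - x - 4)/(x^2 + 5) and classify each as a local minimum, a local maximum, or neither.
f'(x) = (x^2 + 18*x - 5)/(x^4 + 10*x^2 + 25)

Solve f'(x) = 0:
  f'(x) = (x^2 + 18*x - 5)/(x^2 + 5)^2; the denominator is positive wherever f is defined, so f'(x) = 0 ⇔ x^2 + 18*x - 5 = 0.
  x^2 + 18*x - 5 = 0 has no rational roots; quadratic formula: x = (-18 ± √344)/2.
  ⇒ x = -sqrt(86) - 9 ≈ -18.2736, -9 + sqrt(86) ≈ 0.2736

f''(x) = 2*(-x^3 - 27*x^2 + 15*x + 45)/(x^6 + 15*x^4 + 75*x^2 + 125)
Second-derivative test at each critical point:
  f''(-18.2736) = -1.615e-04 < 0 → local maximum
  f''(0.2736) = 0.7202 > 0 → local minimum

Critical points: x = -sqrt(86) - 9 ≈ -18.2736 (local maximum); x = -9 + sqrt(86) ≈ 0.2736 (local minimum)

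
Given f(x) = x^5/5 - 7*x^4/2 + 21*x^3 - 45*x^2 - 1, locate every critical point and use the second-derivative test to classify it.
f'(x) = x*(x^3 - 14*x^2 + 63*x - 90)

Solve f'(x) = 0:
  Factor: x^4 - 14*x^3 + 63*x^2 - 90*x = x*(x - 6)*(x - 5)*(x - 3) = 0.
  ⇒ x = 0, 3, 5, 6

f''(x) = 4*x^3 - 42*x^2 + 126*x - 90
Second-derivative test at each critical point:
  f''(0) = -90 < 0 → local maximum
  f''(3) = 18 > 0 → local minimum
  f''(5) = -10 < 0 → local maximum
  f''(6) = 18 > 0 → local minimum

Critical points: x = 0 (local maximum); x = 3 (local minimum); x = 5 (local maximum); x = 6 (local minimum)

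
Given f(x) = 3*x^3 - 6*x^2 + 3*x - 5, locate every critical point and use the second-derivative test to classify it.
f'(x) = 9*x^2 - 12*x + 3

Solve f'(x) = 0:
  Factor: 9*x^2 - 12*x + 3 = 3*(x - 1)*(3*x - 1) = 0.
  ⇒ x = 1/3, 1

f''(x) = 18*x - 12
Second-derivative test at each critical point:
  f''(1/3) = -6 < 0 → local maximum
  f''(1) = 6 > 0 → local minimum

Critical points: x = 1/3 (local maximum); x = 1 (local minimum)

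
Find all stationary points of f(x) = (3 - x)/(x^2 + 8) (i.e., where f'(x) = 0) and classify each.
f'(x) = (-x^2 + 2*x*(x - 3) - 8)/(x^2 + 8)^2

Solve f'(x) = 0:
  f'(x) = (x^2 - 6*x - 8)/(x^2 + 8)^2; the denominator is positive wherever f is defined, so f'(x) = 0 ⇔ x^2 - 6*x - 8 = 0.
  x^2 - 6*x - 8 = 0 has no rational roots; quadratic formula: x = (6 ± √68)/2.
  ⇒ x = 3 - sqrt(17) ≈ -1.1231, 3 + sqrt(17) ≈ 7.1231

f''(x) = 2*(4*x^2*(3 - x) + 3*(x - 1)*(x^2 + 8))/(x^2 + 8)^3
Second-derivative test at each critical point:
  f''(-1.1231) = -0.0961 < 0 → local maximum
  f''(7.1231) = 0.0024 > 0 → local minimum

Critical points: x = 3 - sqrt(17) ≈ -1.1231 (local maximum); x = 3 + sqrt(17) ≈ 7.1231 (local minimum)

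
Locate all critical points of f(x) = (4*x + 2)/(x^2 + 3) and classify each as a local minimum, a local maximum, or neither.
f'(x) = 4*(-x^2 - x + 3)/(x^4 + 6*x^2 + 9)

Solve f'(x) = 0:
  f'(x) = -4*(x^2 + x - 3)/(x^2 + 3)^2; the denominator is positive wherever f is defined, so f'(x) = 0 ⇔ -4*x^2 - 4*x + 12 = 0.
  Factor: -4*x^2 - 4*x + 12 = -4*(x^2 + x - 3); x^2 + x - 3 = 0 has no rational roots; quadratic formula: x = (-1 ± √13)/2.
  ⇒ x = -sqrt(13)/2 - 1/2 ≈ -2.3028, -1/2 + sqrt(13)/2 ≈ 1.3028

f''(x) = 4*(4*x^2*(2*x + 1) - (6*x + 1)*(x^2 + 3))/(x^2 + 3)^3
Second-derivative test at each critical point:
  f''(-2.3028) = 0.2092 > 0 → local minimum
  f''(1.3028) = -0.6537 < 0 → local maximum

Critical points: x = -sqrt(13)/2 - 1/2 ≈ -2.3028 (local minimum); x = -1/2 + sqrt(13)/2 ≈ 1.3028 (local maximum)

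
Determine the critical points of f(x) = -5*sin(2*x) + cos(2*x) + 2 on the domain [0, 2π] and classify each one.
f'(x) = -2*sin(2*x) - 10*cos(2*x)

Solve f'(x) = 0 on [0, 2π]:
  f'(x) = 0 ⇔ -5*cos(2*x) = sin(2*x) ⇔ tan(2*x) = -5, i.e. 2*x = arctan(-5) + nπ; keep the solutions lying in [0, 2π].
  ⇒ x = -atan(5)/2 + pi/2 ≈ 0.8841, pi - atan(5)/2 ≈ 2.4549, -atan(5)/2 + 3*pi/2 ≈ 4.0257, -atan(5)/2 + 2*pi ≈ 5.5965

f''(x) = 20*sin(2*x) - 4*cos(2*x)
Second-derivative test at each critical point:
  f''(0.8841) = 20.3961 > 0 → local minimum
  f''(2.4549) = -20.3961 < 0 → local maximum
  f''(4.0257) = 20.3961 > 0 → local minimum
  f''(5.5965) = -20.3961 < 0 → local maximum

Critical points: x = -atan(5)/2 + pi/2 ≈ 0.8841 (local minimum); x = pi - atan(5)/2 ≈ 2.4549 (local maximum); x = -atan(5)/2 + 3*pi/2 ≈ 4.0257 (local minimum); x = -atan(5)/2 + 2*pi ≈ 5.5965 (local maximum)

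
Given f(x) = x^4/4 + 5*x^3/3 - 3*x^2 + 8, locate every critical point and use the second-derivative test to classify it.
f'(x) = x*(x^2 + 5*x - 6)

Solve f'(x) = 0:
  Factor: x^3 + 5*x^2 - 6*x = x*(x - 1)*(x + 6) = 0.
  ⇒ x = -6, 0, 1

f''(x) = 3*x^2 + 10*x - 6
Second-derivative test at each critical point:
  f''(-6) = 42 > 0 → local minimum
  f''(0) = -6 < 0 → local maximum
  f''(1) = 7 > 0 → local minimum

Critical points: x = -6 (local minimum); x = 0 (local maximum); x = 1 (local minimum)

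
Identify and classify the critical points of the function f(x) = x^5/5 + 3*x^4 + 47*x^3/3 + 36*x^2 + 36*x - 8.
f'(x) = x^4 + 12*x^3 + 47*x^2 + 72*x + 36

Solve f'(x) = 0:
  Factor: x^4 + 12*x^3 + 47*x^2 + 72*x + 36 = (x + 1)*(x + 2)*(x + 3)*(x + 6) = 0.
  ⇒ x = -6, -3, -2, -1

f''(x) = 4*x^3 + 36*x^2 + 94*x + 72
Second-derivative test at each critical point:
  f''(-6) = -60 < 0 → local maximum
  f''(-3) = 6 > 0 → local minimum
  f''(-2) = -4 < 0 → local maximum
  f''(-1) = 10 > 0 → local minimum

Critical points: x = -6 (local maximum); x = -3 (local minimum); x = -2 (local maximum); x = -1 (local minimum)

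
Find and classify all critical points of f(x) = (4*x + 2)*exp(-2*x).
f'(x) = -8*x*exp(-2*x)

Solve f'(x) = 0:
  f'(x) = (-8*x)·exp(-2*x) and exp(-2*x) > 0 for every x, so f'(x) = 0 ⇔ -8*x = 0.
  -8*x = 0.
  ⇒ x = 0

f''(x) = 8*(2*x - 1)*exp(-2*x)
Second-derivative test at each critical point:
  f''(0) = -8 < 0 → local maximum

Critical points: x = 0 (local maximum)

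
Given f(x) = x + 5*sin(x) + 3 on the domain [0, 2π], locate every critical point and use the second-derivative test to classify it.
f'(x) = 5*cos(x) + 1

Solve f'(x) = 0 on [0, 2π]:
  f'(x) = 0 ⇔ cos(x) = -1/5, i.e. x = ±arccos(-1/5) + 2nπ; keep the solutions lying in [0, 2π].
  ⇒ x = acos(-1/5) ≈ 1.7722, -acos(-1/5) + 2*pi ≈ 4.5110

f''(x) = -5*sin(x)
Second-derivative test at each critical point:
  f''(1.7722) = -4.8990 < 0 → local maximum
  f''(4.5110) = 4.8990 > 0 → local minimum

Critical points: x = acos(-1/5) ≈ 1.7722 (local maximum); x = -acos(-1/5) + 2*pi ≈ 4.5110 (local minimum)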